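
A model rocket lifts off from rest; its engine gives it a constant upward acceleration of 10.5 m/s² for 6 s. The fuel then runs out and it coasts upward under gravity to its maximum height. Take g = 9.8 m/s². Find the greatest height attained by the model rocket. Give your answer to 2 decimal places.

391.50 m

Phase 1 (powered ascent): v₀ = 0 m/s, a = 10.5 m/s².
v = v₀ + at = 0 + (10.5)(6) = 63.0 m/s
Δx = v₀t + ½at² = 0·6 + 0.5·10.5·6² = 189 m

Phase 2 (coasting upward): v₀ = 63.0 m/s, a = -9.8 m/s².
v = v₀ + at → t = (0 − 63.0) / -9.8 = 6.43 s
v² = v₀² + 2aΔx → Δx = (0² − 63.0²)/(2·-9.8) = 202 m
Maximum height = 189 + 202 = 392 m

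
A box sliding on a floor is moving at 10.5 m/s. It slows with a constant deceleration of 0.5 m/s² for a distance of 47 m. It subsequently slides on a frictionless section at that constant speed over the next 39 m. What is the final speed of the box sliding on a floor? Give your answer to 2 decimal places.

Phase 1 (decelerating): v₀ = 10.5 m/s, a = -0.5 m/s².
v² = v₀² + 2aΔx = 10.5² + 2·-0.5·47 = 63.2 → v = 7.95 m/s
t = (v − v₀)/a = (7.95 − 10.5)/-0.5 = 5.09 s

Phase 2 (constant speed): v₀ = 7.95 m/s, a = 0 m/s².
Constant speed: t = d/v = 39/7.95 = 4.90 s
Final speed = 7.95 m/s

7.95 m/s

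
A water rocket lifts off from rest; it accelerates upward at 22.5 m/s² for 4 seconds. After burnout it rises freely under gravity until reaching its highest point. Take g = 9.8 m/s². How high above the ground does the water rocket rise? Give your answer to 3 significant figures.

Phase 1 (powered ascent): v₀ = 0 m/s, a = 22.5 m/s².
v = v₀ + at = 0 + (22.5)(4) = 90.0 m/s
Δx = v₀t + ½at² = 0·4 + 0.5·22.5·4² = 180 m

Phase 2 (coasting upward): v₀ = 90.0 m/s, a = -9.8 m/s².
v = v₀ + at → t = (0 − 90.0) / -9.8 = 9.18 s
v² = v₀² + 2aΔx → Δx = (0² − 90.0²)/(2·-9.8) = 413 m
Maximum height = 180 + 413 = 593 m

593 m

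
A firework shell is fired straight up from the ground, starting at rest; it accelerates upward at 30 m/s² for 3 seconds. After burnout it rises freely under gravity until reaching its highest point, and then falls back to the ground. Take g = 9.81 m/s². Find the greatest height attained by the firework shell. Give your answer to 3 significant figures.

Phase 1 (powered ascent): v₀ = 0 m/s, a = 30 m/s².
v = v₀ + at = 0 + (30)(3) = 90.0 m/s
Δx = v₀t + ½at² = 0·3 + 0.5·30·3² = 135 m

Phase 2 (coasting upward): v₀ = 90.0 m/s, a = -9.81 m/s².
v = v₀ + at → t = (0 − 90.0) / -9.81 = 9.17 s
v² = v₀² + 2aΔx → Δx = (0² − 90.0²)/(2·-9.81) = 413 m
Maximum height = 135 + 413 = 548 m

548 m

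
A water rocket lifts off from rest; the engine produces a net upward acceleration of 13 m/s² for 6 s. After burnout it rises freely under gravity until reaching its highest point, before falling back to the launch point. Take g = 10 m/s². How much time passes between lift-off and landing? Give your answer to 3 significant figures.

24.2 s

Phase 1 (powered ascent): v₀ = 0 m/s, a = 13 m/s².
v = v₀ + at = 0 + (13)(6) = 78.0 m/s
Δx = v₀t + ½at² = 0·6 + 0.5·13·6² = 234 m

Phase 2 (coasting upward): v₀ = 78.0 m/s, a = -10 m/s².
v = v₀ + at → t = (0 − 78.0) / -10 = 7.80 s
v² = v₀² + 2aΔx → Δx = (0² − 78.0²)/(2·-10) = 304 m

Phase 3 (free fall): v₀ = 0 m/s, a = -10 m/s².
Falls 538 m from rest: t = √(2·538/10) = 10.4 s; v = g·t = 104 m/s.
Total time = 6.00 + 7.80 + 10.4 = 24.2 s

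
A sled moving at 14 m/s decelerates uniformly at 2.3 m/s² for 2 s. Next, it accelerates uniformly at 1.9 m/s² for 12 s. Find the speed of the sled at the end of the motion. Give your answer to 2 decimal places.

Phase 1 (decelerating): v₀ = 14.0 m/s, a = -2.3 m/s².
v = v₀ + at = 14.0 + (-2.3)(2) = 9.40 m/s
Δx = v₀t + ½at² = 14.0·2 + 0.5·-2.3·2² = 23.4 m

Phase 2 (accelerating): v₀ = 9.40 m/s, a = 1.9 m/s².
v = v₀ + at = 9.40 + (1.9)(12) = 32.2 m/s
Δx = v₀t + ½at² = 9.40·12 + 0.5·1.9·12² = 250 m
Final speed = 32.2 m/s

32.20 m/s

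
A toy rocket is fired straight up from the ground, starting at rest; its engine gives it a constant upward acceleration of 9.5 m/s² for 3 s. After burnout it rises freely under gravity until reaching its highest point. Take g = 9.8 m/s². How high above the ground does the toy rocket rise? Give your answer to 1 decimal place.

84.2 m

Phase 1 (powered ascent): v₀ = 0 m/s, a = 9.5 m/s².
v = v₀ + at = 0 + (9.5)(3) = 28.5 m/s
Δx = v₀t + ½at² = 0·3 + 0.5·9.5·3² = 42.8 m

Phase 2 (coasting upward): v₀ = 28.5 m/s, a = -9.8 m/s².
v = v₀ + at → t = (0 − 28.5) / -9.8 = 2.91 s
v² = v₀² + 2aΔx → Δx = (0² − 28.5²)/(2·-9.8) = 41.4 m
Maximum height = 42.8 + 41.4 = 84.2 m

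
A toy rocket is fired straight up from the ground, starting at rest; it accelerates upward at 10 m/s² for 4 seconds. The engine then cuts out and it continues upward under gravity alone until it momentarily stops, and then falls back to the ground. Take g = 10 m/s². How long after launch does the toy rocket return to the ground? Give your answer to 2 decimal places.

Phase 1 (powered ascent): v₀ = 0 m/s, a = 10 m/s².
v = v₀ + at = 0 + (10)(4) = 40.0 m/s
Δx = v₀t + ½at² = 0·4 + 0.5·10·4² = 80.0 m

Phase 2 (coasting upward): v₀ = 40.0 m/s, a = -10 m/s².
v = v₀ + at → t = (0 − 40.0) / -10 = 4.00 s
v² = v₀² + 2aΔx → Δx = (0² − 40.0²)/(2·-10) = 80.0 m

Phase 3 (free fall): v₀ = 0 m/s, a = -10 m/s².
Falls 160 m from rest: t = √(2·160/10) = 5.66 s; v = g·t = 56.6 m/s.
Total time = 4.00 + 4.00 + 5.66 = 13.7 s

13.66 s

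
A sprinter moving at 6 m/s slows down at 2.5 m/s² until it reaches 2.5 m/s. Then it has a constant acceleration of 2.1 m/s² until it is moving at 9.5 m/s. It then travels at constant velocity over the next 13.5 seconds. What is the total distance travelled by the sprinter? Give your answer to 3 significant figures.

154 m

Phase 1 (decelerating): v₀ = 6.00 m/s, a = -2.5 m/s².
v = v₀ + at → t = (2.5 − 6.00) / -2.5 = 1.40 s
v² = v₀² + 2aΔx → Δx = (2.5² − 6.00²)/(2·-2.5) = 5.95 m

Phase 2 (accelerating): v₀ = 2.50 m/s, a = 2.1 m/s².
v = v₀ + at → t = (9.5 − 2.50) / 2.1 = 3.33 s
v² = v₀² + 2aΔx → Δx = (9.5² − 2.50²)/(2·2.1) = 20.0 m

Phase 3 (constant speed): v₀ = 9.50 m/s, a = 0 m/s².
v = v₀ + at = 9.50 + (0)(13.5) = 9.50 m/s
Δx = v₀t + ½at² = 9.50·13.5 + 0.5·0·13.5² = 128 m
Total distance = 5.95 + 20.0 + 128 = 154 m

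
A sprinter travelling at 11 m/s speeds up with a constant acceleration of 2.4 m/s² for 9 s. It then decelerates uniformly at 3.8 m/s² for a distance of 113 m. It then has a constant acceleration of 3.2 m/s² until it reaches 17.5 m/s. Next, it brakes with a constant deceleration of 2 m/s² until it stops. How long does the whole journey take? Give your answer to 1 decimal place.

23.6 s

Phase 1 (accelerating): v₀ = 11.0 m/s, a = 2.4 m/s².
v = v₀ + at = 11.0 + (2.4)(9) = 32.6 m/s
Δx = v₀t + ½at² = 11.0·9 + 0.5·2.4·9² = 196 m

Phase 2 (decelerating): v₀ = 32.6 m/s, a = -3.8 m/s².
v² = v₀² + 2aΔx = 32.6² + 2·-3.8·113 = 204 → v = 14.3 m/s
t = (v − v₀)/a = (14.3 − 32.6)/-3.8 = 4.82 s

Phase 3 (accelerating): v₀ = 14.3 m/s, a = 3.2 m/s².
v = v₀ + at → t = (17.5 − 14.3) / 3.2 = 1.01 s
v² = v₀² + 2aΔx → Δx = (17.5² − 14.3²)/(2·3.2) = 16.0 m

Phase 4 (decelerating): v₀ = 17.5 m/s, a = -2 m/s².
v = v₀ + at → t = (0 − 17.5) / -2 = 8.75 s
v² = v₀² + 2aΔx → Δx = (0² − 17.5²)/(2·-2) = 76.6 m
Total time = 9.00 + 4.82 + 1.01 + 8.75 = 23.6 s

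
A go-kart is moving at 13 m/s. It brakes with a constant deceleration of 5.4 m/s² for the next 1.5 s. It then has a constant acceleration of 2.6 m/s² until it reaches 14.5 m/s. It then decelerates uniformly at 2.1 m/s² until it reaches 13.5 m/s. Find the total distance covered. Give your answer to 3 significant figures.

55.9 m

Phase 1 (decelerating): v₀ = 13.0 m/s, a = -5.4 m/s².
v = v₀ + at = 13.0 + (-5.4)(1.5) = 4.90 m/s
Δx = v₀t + ½at² = 13.0·1.5 + 0.5·-5.4·1.5² = 13.4 m

Phase 2 (accelerating): v₀ = 4.90 m/s, a = 2.6 m/s².
v = v₀ + at → t = (14.5 − 4.90) / 2.6 = 3.69 s
v² = v₀² + 2aΔx → Δx = (14.5² − 4.90²)/(2·2.6) = 35.8 m

Phase 3 (decelerating): v₀ = 14.5 m/s, a = -2.1 m/s².
v = v₀ + at → t = (13.5 − 14.5) / -2.1 = 0.476 s
v² = v₀² + 2aΔx → Δx = (13.5² − 14.5²)/(2·-2.1) = 6.67 m
Total distance = 13.4 + 35.8 + 6.67 = 55.9 m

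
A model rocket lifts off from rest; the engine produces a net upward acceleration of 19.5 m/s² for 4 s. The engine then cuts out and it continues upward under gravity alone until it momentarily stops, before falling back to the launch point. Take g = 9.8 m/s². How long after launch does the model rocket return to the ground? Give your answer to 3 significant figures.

21.7 s

Phase 1 (powered ascent): v₀ = 0 m/s, a = 19.5 m/s².
v = v₀ + at = 0 + (19.5)(4) = 78.0 m/s
Δx = v₀t + ½at² = 0·4 + 0.5·19.5·4² = 156 m

Phase 2 (coasting upward): v₀ = 78.0 m/s, a = -9.8 m/s².
v = v₀ + at → t = (0 − 78.0) / -9.8 = 7.96 s
v² = v₀² + 2aΔx → Δx = (0² − 78.0²)/(2·-9.8) = 310 m

Phase 3 (free fall): v₀ = 0 m/s, a = -9.8 m/s².
Falls 466 m from rest: t = √(2·466/9.8) = 9.76 s; v = g·t = 95.6 m/s.
Total time = 4.00 + 7.96 + 9.76 = 21.7 s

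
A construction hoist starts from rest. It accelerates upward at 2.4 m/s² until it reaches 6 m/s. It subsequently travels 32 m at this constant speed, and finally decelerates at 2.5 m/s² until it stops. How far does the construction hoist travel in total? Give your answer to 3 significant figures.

46.7 m

Phase 1 (accelerating): v₀ = 0 m/s, a = 2.4 m/s².
v = v₀ + at → t = (6 − 0) / 2.4 = 2.50 s
v² = v₀² + 2aΔx → Δx = (6² − 0²)/(2·2.4) = 7.50 m

Phase 2 (constant speed): v₀ = 6.00 m/s, a = 0 m/s².
Constant speed: t = d/v = 32/6.00 = 5.33 s

Phase 3 (decelerating): v₀ = 6.00 m/s, a = -2.5 m/s².
v = v₀ + at → t = (0 − 6.00) / -2.5 = 2.40 s
v² = v₀² + 2aΔx → Δx = (0² − 6.00²)/(2·-2.5) = 7.20 m
Total distance = 7.50 + 32.0 + 7.20 = 46.7 m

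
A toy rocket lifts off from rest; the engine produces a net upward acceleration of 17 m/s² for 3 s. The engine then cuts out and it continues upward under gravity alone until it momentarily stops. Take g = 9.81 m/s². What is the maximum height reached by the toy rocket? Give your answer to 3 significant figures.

Phase 1 (powered ascent): v₀ = 0 m/s, a = 17 m/s².
v = v₀ + at = 0 + (17)(3) = 51.0 m/s
Δx = v₀t + ½at² = 0·3 + 0.5·17·3² = 76.5 m

Phase 2 (coasting upward): v₀ = 51.0 m/s, a = -9.81 m/s².
v = v₀ + at → t = (0 − 51.0) / -9.81 = 5.20 s
v² = v₀² + 2aΔx → Δx = (0² − 51.0²)/(2·-9.81) = 133 m
Maximum height = 76.5 + 133 = 209 m

209 m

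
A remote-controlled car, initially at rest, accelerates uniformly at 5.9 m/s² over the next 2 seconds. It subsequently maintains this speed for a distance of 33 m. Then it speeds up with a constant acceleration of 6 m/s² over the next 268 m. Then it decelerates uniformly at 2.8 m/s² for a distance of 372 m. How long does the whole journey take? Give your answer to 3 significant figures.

20.4 s

Phase 1 (accelerating): v₀ = 0 m/s, a = 5.9 m/s².
v = v₀ + at = 0 + (5.9)(2) = 11.8 m/s
Δx = v₀t + ½at² = 0·2 + 0.5·5.9·2² = 11.8 m

Phase 2 (constant speed): v₀ = 11.8 m/s, a = 0 m/s².
Constant speed: t = d/v = 33/11.8 = 2.80 s

Phase 3 (accelerating): v₀ = 11.8 m/s, a = 6 m/s².
v² = v₀² + 2aΔx = 11.8² + 2·6·268 = 3360 → v = 57.9 m/s
t = (v − v₀)/a = (57.9 − 11.8)/6 = 7.69 s

Phase 4 (decelerating): v₀ = 57.9 m/s, a = -2.8 m/s².
v² = v₀² + 2aΔx = 57.9² + 2·-2.8·372 = 1270 → v = 35.7 m/s
t = (v − v₀)/a = (35.7 − 57.9)/-2.8 = 7.95 s
Total time = 2.00 + 2.80 + 7.69 + 7.95 = 20.4 s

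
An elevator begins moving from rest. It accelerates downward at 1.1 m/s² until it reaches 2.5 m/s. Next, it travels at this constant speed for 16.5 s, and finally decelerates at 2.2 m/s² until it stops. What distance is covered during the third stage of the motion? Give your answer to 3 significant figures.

1.42 m

Phase 1 (accelerating): v₀ = 0 m/s, a = 1.1 m/s².
v = v₀ + at → t = (2.5 − 0) / 1.1 = 2.27 s
v² = v₀² + 2aΔx → Δx = (2.5² − 0²)/(2·1.1) = 2.84 m

Phase 2 (constant speed): v₀ = 2.50 m/s, a = 0 m/s².
v = v₀ + at = 2.50 + (0)(16.5) = 2.50 m/s
Δx = v₀t + ½at² = 2.50·16.5 + 0.5·0·16.5² = 41.2 m

Phase 3 (decelerating): v₀ = 2.50 m/s, a = -2.2 m/s².
v = v₀ + at → t = (0 − 2.50) / -2.2 = 1.14 s
v² = v₀² + 2aΔx → Δx = (0² − 2.50²)/(2·-2.2) = 1.42 m
Distance in phase 3 = 1.42 m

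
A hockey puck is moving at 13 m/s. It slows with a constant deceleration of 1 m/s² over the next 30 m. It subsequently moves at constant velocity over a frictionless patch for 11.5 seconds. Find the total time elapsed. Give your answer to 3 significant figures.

14.1 s

Phase 1 (decelerating): v₀ = 13.0 m/s, a = -1 m/s².
v² = v₀² + 2aΔx = 13.0² + 2·-1·30 = 109 → v = 10.4 m/s
t = (v − v₀)/a = (10.4 − 13.0)/-1 = 2.56 s

Phase 2 (constant speed): v₀ = 10.4 m/s, a = 0 m/s².
v = v₀ + at = 10.4 + (0)(11.5) = 10.4 m/s
Δx = v₀t + ½at² = 10.4·11.5 + 0.5·0·11.5² = 120 m
Total time = 2.56 + 11.5 = 14.1 s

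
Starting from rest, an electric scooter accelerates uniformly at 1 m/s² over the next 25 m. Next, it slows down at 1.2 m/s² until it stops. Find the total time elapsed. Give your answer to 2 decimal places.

12.96 s

Phase 1 (accelerating): v₀ = 0 m/s, a = 1 m/s².
v² = v₀² + 2aΔx = 0² + 2·1·25 = 50.0 → v = 7.07 m/s
t = (v − v₀)/a = (7.07 − 0)/1 = 7.07 s

Phase 2 (decelerating): v₀ = 7.07 m/s, a = -1.2 m/s².
v = v₀ + at → t = (0 − 7.07) / -1.2 = 5.89 s
v² = v₀² + 2aΔx → Δx = (0² − 7.07²)/(2·-1.2) = 20.8 m
Total time = 7.07 + 5.89 = 13.0 s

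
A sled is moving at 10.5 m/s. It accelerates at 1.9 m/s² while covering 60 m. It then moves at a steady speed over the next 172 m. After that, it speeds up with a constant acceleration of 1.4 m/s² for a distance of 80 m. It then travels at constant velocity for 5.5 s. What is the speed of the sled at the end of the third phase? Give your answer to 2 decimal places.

23.71 m/s

Phase 1 (accelerating): v₀ = 10.5 m/s, a = 1.9 m/s².
v² = v₀² + 2aΔx = 10.5² + 2·1.9·60 = 338 → v = 18.4 m/s
t = (v − v₀)/a = (18.4 − 10.5)/1.9 = 4.15 s

Phase 2 (constant speed): v₀ = 18.4 m/s, a = 0 m/s².
Constant speed: t = d/v = 172/18.4 = 9.35 s

Phase 3 (accelerating): v₀ = 18.4 m/s, a = 1.4 m/s².
v² = v₀² + 2aΔx = 18.4² + 2·1.4·80 = 562 → v = 23.7 m/s
t = (v − v₀)/a = (23.7 − 18.4)/1.4 = 3.80 s
Speed at end of phase 3 = 23.7 m/s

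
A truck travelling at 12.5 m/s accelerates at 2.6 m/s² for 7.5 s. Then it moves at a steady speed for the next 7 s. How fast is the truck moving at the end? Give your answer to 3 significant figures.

32.0 m/s

Phase 1 (accelerating): v₀ = 12.5 m/s, a = 2.6 m/s².
v = v₀ + at = 12.5 + (2.6)(7.5) = 32.0 m/s
Δx = v₀t + ½at² = 12.5·7.5 + 0.5·2.6·7.5² = 167 m

Phase 2 (constant speed): v₀ = 32.0 m/s, a = 0 m/s².
v = v₀ + at = 32.0 + (0)(7) = 32.0 m/s
Δx = v₀t + ½at² = 32.0·7 + 0.5·0·7² = 224 m
Final speed = 32.0 m/s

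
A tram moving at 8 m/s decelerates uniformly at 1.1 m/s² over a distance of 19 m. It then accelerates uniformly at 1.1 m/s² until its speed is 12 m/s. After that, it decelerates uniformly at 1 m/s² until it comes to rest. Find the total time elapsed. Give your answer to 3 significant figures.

21.6 s

Phase 1 (decelerating): v₀ = 8.00 m/s, a = -1.1 m/s².
v² = v₀² + 2aΔx = 8.00² + 2·-1.1·19 = 22.2 → v = 4.71 m/s
t = (v − v₀)/a = (4.71 − 8.00)/-1.1 = 2.99 s

Phase 2 (accelerating): v₀ = 4.71 m/s, a = 1.1 m/s².
v = v₀ + at → t = (12 − 4.71) / 1.1 = 6.63 s
v² = v₀² + 2aΔx → Δx = (12² − 4.71²)/(2·1.1) = 55.4 m

Phase 3 (decelerating): v₀ = 12.0 m/s, a = -1 m/s².
v = v₀ + at → t = (0 − 12.0) / -1 = 12.0 s
v² = v₀² + 2aΔx → Δx = (0² − 12.0²)/(2·-1) = 72.0 m
Total time = 2.99 + 6.63 + 12.0 = 21.6 s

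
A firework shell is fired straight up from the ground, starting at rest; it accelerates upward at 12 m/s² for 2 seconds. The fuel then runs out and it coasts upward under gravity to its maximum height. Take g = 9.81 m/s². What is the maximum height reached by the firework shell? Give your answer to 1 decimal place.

Phase 1 (powered ascent): v₀ = 0 m/s, a = 12 m/s².
v = v₀ + at = 0 + (12)(2) = 24.0 m/s
Δx = v₀t + ½at² = 0·2 + 0.5·12·2² = 24.0 m

Phase 2 (coasting upward): v₀ = 24.0 m/s, a = -9.81 m/s².
v = v₀ + at → t = (0 − 24.0) / -9.81 = 2.45 s
v² = v₀² + 2aΔx → Δx = (0² − 24.0²)/(2·-9.81) = 29.4 m
Maximum height = 24.0 + 29.4 = 53.4 m

53.4 m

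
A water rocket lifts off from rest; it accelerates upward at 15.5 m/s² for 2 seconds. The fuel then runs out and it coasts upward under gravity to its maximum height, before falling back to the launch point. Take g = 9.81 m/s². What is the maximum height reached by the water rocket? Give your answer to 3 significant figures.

80.0 m

Phase 1 (powered ascent): v₀ = 0 m/s, a = 15.5 m/s².
v = v₀ + at = 0 + (15.5)(2) = 31.0 m/s
Δx = v₀t + ½at² = 0·2 + 0.5·15.5·2² = 31.0 m

Phase 2 (coasting upward): v₀ = 31.0 m/s, a = -9.81 m/s².
v = v₀ + at → t = (0 − 31.0) / -9.81 = 3.16 s
v² = v₀² + 2aΔx → Δx = (0² − 31.0²)/(2·-9.81) = 49.0 m
Maximum height = 31.0 + 49.0 = 80.0 m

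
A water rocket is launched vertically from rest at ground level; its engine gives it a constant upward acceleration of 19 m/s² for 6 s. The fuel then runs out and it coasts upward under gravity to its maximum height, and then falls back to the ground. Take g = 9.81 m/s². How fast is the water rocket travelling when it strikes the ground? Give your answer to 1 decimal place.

Phase 1 (powered ascent): v₀ = 0 m/s, a = 19 m/s².
v = v₀ + at = 0 + (19)(6) = 114 m/s
Δx = v₀t + ½at² = 0·6 + 0.5·19·6² = 342 m

Phase 2 (coasting upward): v₀ = 114 m/s, a = -9.81 m/s².
v = v₀ + at → t = (0 − 114) / -9.81 = 11.6 s
v² = v₀² + 2aΔx → Δx = (0² − 114²)/(2·-9.81) = 662 m

Phase 3 (free fall): v₀ = 0 m/s, a = -9.81 m/s².
Falls 1000 m from rest: t = √(2·1000/9.81) = 14.3 s; v = g·t = 140 m/s.
Impact speed = 140 m/s

140.4 m/s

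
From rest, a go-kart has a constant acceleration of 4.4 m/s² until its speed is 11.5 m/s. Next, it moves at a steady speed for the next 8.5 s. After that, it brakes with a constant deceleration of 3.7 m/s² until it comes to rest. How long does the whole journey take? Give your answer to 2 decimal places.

14.22 s

Phase 1 (accelerating): v₀ = 0 m/s, a = 4.4 m/s².
v = v₀ + at → t = (11.5 − 0) / 4.4 = 2.61 s
v² = v₀² + 2aΔx → Δx = (11.5² − 0²)/(2·4.4) = 15.0 m

Phase 2 (constant speed): v₀ = 11.5 m/s, a = 0 m/s².
v = v₀ + at = 11.5 + (0)(8.5) = 11.5 m/s
Δx = v₀t + ½at² = 11.5·8.5 + 0.5·0·8.5² = 97.8 m

Phase 3 (decelerating): v₀ = 11.5 m/s, a = -3.7 m/s².
v = v₀ + at → t = (0 − 11.5) / -3.7 = 3.11 s
v² = v₀² + 2aΔx → Δx = (0² − 11.5²)/(2·-3.7) = 17.9 m
Total time = 2.61 + 8.50 + 3.11 = 14.2 s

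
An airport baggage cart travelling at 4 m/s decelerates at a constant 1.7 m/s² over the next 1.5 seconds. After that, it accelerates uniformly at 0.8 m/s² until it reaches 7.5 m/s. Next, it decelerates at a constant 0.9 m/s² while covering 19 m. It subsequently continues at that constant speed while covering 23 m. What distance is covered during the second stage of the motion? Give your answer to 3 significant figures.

33.8 m

Phase 1 (decelerating): v₀ = 4.00 m/s, a = -1.7 m/s².
v = v₀ + at = 4.00 + (-1.7)(1.5) = 1.45 m/s
Δx = v₀t + ½at² = 4.00·1.5 + 0.5·-1.7·1.5² = 4.09 m

Phase 2 (accelerating): v₀ = 1.45 m/s, a = 0.8 m/s².
v = v₀ + at → t = (7.5 − 1.45) / 0.8 = 7.56 s
v² = v₀² + 2aΔx → Δx = (7.5² − 1.45²)/(2·0.8) = 33.8 m
Distance in phase 2 = 33.8 m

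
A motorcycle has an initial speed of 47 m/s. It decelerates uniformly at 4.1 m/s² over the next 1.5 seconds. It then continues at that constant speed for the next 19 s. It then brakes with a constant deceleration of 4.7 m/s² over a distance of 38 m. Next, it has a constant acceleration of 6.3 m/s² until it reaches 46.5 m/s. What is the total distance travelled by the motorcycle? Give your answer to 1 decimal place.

947.6 m

Phase 1 (decelerating): v₀ = 47.0 m/s, a = -4.1 m/s².
v = v₀ + at = 47.0 + (-4.1)(1.5) = 40.9 m/s
Δx = v₀t + ½at² = 47.0·1.5 + 0.5·-4.1·1.5² = 65.9 m

Phase 2 (constant speed): v₀ = 40.9 m/s, a = 0 m/s².
v = v₀ + at = 40.9 + (0)(19) = 40.9 m/s
Δx = v₀t + ½at² = 40.9·19 + 0.5·0·19² = 776 m

Phase 3 (decelerating): v₀ = 40.9 m/s, a = -4.7 m/s².
v² = v₀² + 2aΔx = 40.9² + 2·-4.7·38 = 1310 → v = 36.2 m/s
t = (v − v₀)/a = (36.2 − 40.9)/-4.7 = 0.986 s

Phase 4 (accelerating): v₀ = 36.2 m/s, a = 6.3 m/s².
v = v₀ + at → t = (46.5 − 36.2) / 6.3 = 1.63 s
v² = v₀² + 2aΔx → Δx = (46.5² − 36.2²)/(2·6.3) = 67.5 m
Total distance = 65.9 + 776 + 38.0 + 67.5 = 948 m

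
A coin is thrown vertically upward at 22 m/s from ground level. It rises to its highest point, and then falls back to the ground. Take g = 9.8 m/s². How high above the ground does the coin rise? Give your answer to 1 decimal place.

24.7 m

Phase 1 (rising): v₀ = 22.0 m/s, a = -9.8 m/s².
v = v₀ + at → t = (0 − 22.0) / -9.8 = 2.24 s
v² = v₀² + 2aΔx → Δx = (0² − 22.0²)/(2·-9.8) = 24.7 m
Maximum height = 24.7 m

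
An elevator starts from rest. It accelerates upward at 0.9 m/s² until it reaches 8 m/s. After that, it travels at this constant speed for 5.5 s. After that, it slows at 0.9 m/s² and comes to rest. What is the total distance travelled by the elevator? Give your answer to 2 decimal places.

Phase 1 (accelerating): v₀ = 0 m/s, a = 0.9 m/s².
v = v₀ + at → t = (8 − 0) / 0.9 = 8.89 s
v² = v₀² + 2aΔx → Δx = (8² − 0²)/(2·0.9) = 35.6 m

Phase 2 (constant speed): v₀ = 8.00 m/s, a = 0 m/s².
v = v₀ + at = 8.00 + (0)(5.5) = 8.00 m/s
Δx = v₀t + ½at² = 8.00·5.5 + 0.5·0·5.5² = 44.0 m

Phase 3 (decelerating): v₀ = 8.00 m/s, a = -0.9 m/s².
v = v₀ + at → t = (0 − 8.00) / -0.9 = 8.89 s
v² = v₀² + 2aΔx → Δx = (0² − 8.00²)/(2·-0.9) = 35.6 m
Total distance = 35.6 + 44.0 + 35.6 = 115 m

115.11 m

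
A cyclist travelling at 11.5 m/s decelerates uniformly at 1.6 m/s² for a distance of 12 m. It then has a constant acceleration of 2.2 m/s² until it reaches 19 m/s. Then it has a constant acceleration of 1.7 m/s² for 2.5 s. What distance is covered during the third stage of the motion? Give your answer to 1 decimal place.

Phase 1 (decelerating): v₀ = 11.5 m/s, a = -1.6 m/s².
v² = v₀² + 2aΔx = 11.5² + 2·-1.6·12 = 93.8 → v = 9.69 m/s
t = (v − v₀)/a = (9.69 − 11.5)/-1.6 = 1.13 s

Phase 2 (accelerating): v₀ = 9.69 m/s, a = 2.2 m/s².
v = v₀ + at → t = (19 − 9.69) / 2.2 = 4.23 s
v² = v₀² + 2aΔx → Δx = (19² − 9.69²)/(2·2.2) = 60.7 m

Phase 3 (accelerating): v₀ = 19.0 m/s, a = 1.7 m/s².
v = v₀ + at = 19.0 + (1.7)(2.5) = 23.2 m/s
Δx = v₀t + ½at² = 19.0·2.5 + 0.5·1.7·2.5² = 52.8 m
Distance in phase 3 = 52.8 m

52.8 m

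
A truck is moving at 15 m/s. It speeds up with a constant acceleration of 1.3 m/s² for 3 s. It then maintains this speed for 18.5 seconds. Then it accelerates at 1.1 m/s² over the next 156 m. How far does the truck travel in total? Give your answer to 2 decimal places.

Phase 1 (accelerating): v₀ = 15.0 m/s, a = 1.3 m/s².
v = v₀ + at = 15.0 + (1.3)(3) = 18.9 m/s
Δx = v₀t + ½at² = 15.0·3 + 0.5·1.3·3² = 50.9 m

Phase 2 (constant speed): v₀ = 18.9 m/s, a = 0 m/s².
v = v₀ + at = 18.9 + (0)(18.5) = 18.9 m/s
Δx = v₀t + ½at² = 18.9·18.5 + 0.5·0·18.5² = 350 m

Phase 3 (accelerating): v₀ = 18.9 m/s, a = 1.1 m/s².
v² = v₀² + 2aΔx = 18.9² + 2·1.1·156 = 700 → v = 26.5 m/s
t = (v − v₀)/a = (26.5 − 18.9)/1.1 = 6.88 s
Total distance = 50.9 + 350 + 156 = 556 m

556.50 m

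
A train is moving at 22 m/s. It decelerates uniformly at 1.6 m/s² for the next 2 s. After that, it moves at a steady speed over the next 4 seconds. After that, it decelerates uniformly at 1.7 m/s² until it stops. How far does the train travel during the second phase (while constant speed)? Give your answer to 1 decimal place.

75.2 m

Phase 1 (decelerating): v₀ = 22.0 m/s, a = -1.6 m/s².
v = v₀ + at = 22.0 + (-1.6)(2) = 18.8 m/s
Δx = v₀t + ½at² = 22.0·2 + 0.5·-1.6·2² = 40.8 m

Phase 2 (constant speed): v₀ = 18.8 m/s, a = 0 m/s².
v = v₀ + at = 18.8 + (0)(4) = 18.8 m/s
Δx = v₀t + ½at² = 18.8·4 + 0.5·0·4² = 75.2 m
Distance in phase 2 = 75.2 m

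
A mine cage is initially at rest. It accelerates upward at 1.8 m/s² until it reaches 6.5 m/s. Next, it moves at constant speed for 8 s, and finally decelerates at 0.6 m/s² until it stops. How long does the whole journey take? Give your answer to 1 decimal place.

22.4 s

Phase 1 (accelerating): v₀ = 0 m/s, a = 1.8 m/s².
v = v₀ + at → t = (6.5 − 0) / 1.8 = 3.61 s
v² = v₀² + 2aΔx → Δx = (6.5² − 0²)/(2·1.8) = 11.7 m

Phase 2 (constant speed): v₀ = 6.50 m/s, a = 0 m/s².
v = v₀ + at = 6.50 + (0)(8) = 6.50 m/s
Δx = v₀t + ½at² = 6.50·8 + 0.5·0·8² = 52.0 m

Phase 3 (decelerating): v₀ = 6.50 m/s, a = -0.6 m/s².
v = v₀ + at → t = (0 − 6.50) / -0.6 = 10.8 s
v² = v₀² + 2aΔx → Δx = (0² − 6.50²)/(2·-0.6) = 35.2 m
Total time = 3.61 + 8.00 + 10.8 = 22.4 s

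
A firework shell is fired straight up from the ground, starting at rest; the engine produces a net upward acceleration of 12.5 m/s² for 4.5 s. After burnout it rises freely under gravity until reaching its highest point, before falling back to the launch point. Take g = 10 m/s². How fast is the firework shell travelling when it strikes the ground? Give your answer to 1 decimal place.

75.5 m/s

Phase 1 (powered ascent): v₀ = 0 m/s, a = 12.5 m/s².
v = v₀ + at = 0 + (12.5)(4.5) = 56.2 m/s
Δx = v₀t + ½at² = 0·4.5 + 0.5·12.5·4.5² = 127 m

Phase 2 (coasting upward): v₀ = 56.2 m/s, a = -10 m/s².
v = v₀ + at → t = (0 − 56.2) / -10 = 5.62 s
v² = v₀² + 2aΔx → Δx = (0² − 56.2²)/(2·-10) = 158 m

Phase 3 (free fall): v₀ = 0 m/s, a = -10 m/s².
Falls 285 m from rest: t = √(2·285/10) = 7.55 s; v = g·t = 75.5 m/s.
Impact speed = 75.5 m/s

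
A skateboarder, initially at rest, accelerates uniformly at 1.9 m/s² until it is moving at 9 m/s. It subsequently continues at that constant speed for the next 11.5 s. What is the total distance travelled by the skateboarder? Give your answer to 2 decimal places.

124.82 m

Phase 1 (accelerating): v₀ = 0 m/s, a = 1.9 m/s².
v = v₀ + at → t = (9 − 0) / 1.9 = 4.74 s
v² = v₀² + 2aΔx → Δx = (9² − 0²)/(2·1.9) = 21.3 m

Phase 2 (constant speed): v₀ = 9.00 m/s, a = 0 m/s².
v = v₀ + at = 9.00 + (0)(11.5) = 9.00 m/s
Δx = v₀t + ½at² = 9.00·11.5 + 0.5·0·11.5² = 104 m
Total distance = 21.3 + 104 = 125 m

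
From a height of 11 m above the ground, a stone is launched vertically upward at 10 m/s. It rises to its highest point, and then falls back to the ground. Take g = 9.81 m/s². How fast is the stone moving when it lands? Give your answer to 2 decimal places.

Phase 1 (rising): v₀ = 10.0 m/s, a = -9.81 m/s².
v = v₀ + at → t = (0 − 10.0) / -9.81 = 1.02 s
v² = v₀² + 2aΔx → Δx = (0² − 10.0²)/(2·-9.81) = 5.10 m

Phase 2 (falling): v₀ = 0 m/s, a = -9.81 m/s².
Falls 16.1 m from rest: t = √(2·16.1/9.81) = 1.81 s; v = g·t = 17.8 m/s.
Final speed = 17.8 m/s

17.77 m/s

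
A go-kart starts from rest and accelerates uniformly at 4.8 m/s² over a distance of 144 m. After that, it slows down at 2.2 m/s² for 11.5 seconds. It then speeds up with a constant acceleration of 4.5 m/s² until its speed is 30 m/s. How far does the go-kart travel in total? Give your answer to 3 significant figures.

510 m

Phase 1 (accelerating): v₀ = 0 m/s, a = 4.8 m/s².
v² = v₀² + 2aΔx = 0² + 2·4.8·144 = 1380 → v = 37.2 m/s
t = (v − v₀)/a = (37.2 − 0)/4.8 = 7.75 s

Phase 2 (decelerating): v₀ = 37.2 m/s, a = -2.2 m/s².
v = v₀ + at = 37.2 + (-2.2)(11.5) = 11.9 m/s
Δx = v₀t + ½at² = 37.2·11.5 + 0.5·-2.2·11.5² = 282 m

Phase 3 (accelerating): v₀ = 11.9 m/s, a = 4.5 m/s².
v = v₀ + at → t = (30 − 11.9) / 4.5 = 4.03 s
v² = v₀² + 2aΔx → Δx = (30² − 11.9²)/(2·4.5) = 84.3 m
Total distance = 144 + 282 + 84.3 = 510 m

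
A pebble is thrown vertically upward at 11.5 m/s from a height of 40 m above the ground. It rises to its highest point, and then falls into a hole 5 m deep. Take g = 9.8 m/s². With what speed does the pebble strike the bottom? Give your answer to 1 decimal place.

31.8 m/s

Phase 1 (rising): v₀ = 11.5 m/s, a = -9.8 m/s².
v = v₀ + at → t = (0 − 11.5) / -9.8 = 1.17 s
v² = v₀² + 2aΔx → Δx = (0² − 11.5²)/(2·-9.8) = 6.75 m

Phase 2 (falling): v₀ = 0 m/s, a = -9.8 m/s².
Falls 51.7 m from rest: t = √(2·51.7/9.8) = 3.25 s; v = g·t = 31.8 m/s.
Final speed = 31.8 m/s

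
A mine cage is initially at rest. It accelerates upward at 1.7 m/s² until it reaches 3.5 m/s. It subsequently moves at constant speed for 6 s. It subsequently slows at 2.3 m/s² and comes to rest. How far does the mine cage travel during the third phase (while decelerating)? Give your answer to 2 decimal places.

2.66 m

Phase 1 (accelerating): v₀ = 0 m/s, a = 1.7 m/s².
v = v₀ + at → t = (3.5 − 0) / 1.7 = 2.06 s
v² = v₀² + 2aΔx → Δx = (3.5² − 0²)/(2·1.7) = 3.60 m

Phase 2 (constant speed): v₀ = 3.50 m/s, a = 0 m/s².
v = v₀ + at = 3.50 + (0)(6) = 3.50 m/s
Δx = v₀t + ½at² = 3.50·6 + 0.5·0·6² = 21.0 m

Phase 3 (decelerating): v₀ = 3.50 m/s, a = -2.3 m/s².
v = v₀ + at → t = (0 − 3.50) / -2.3 = 1.52 s
v² = v₀² + 2aΔx → Δx = (0² − 3.50²)/(2·-2.3) = 2.66 m
Distance in phase 3 = 2.66 m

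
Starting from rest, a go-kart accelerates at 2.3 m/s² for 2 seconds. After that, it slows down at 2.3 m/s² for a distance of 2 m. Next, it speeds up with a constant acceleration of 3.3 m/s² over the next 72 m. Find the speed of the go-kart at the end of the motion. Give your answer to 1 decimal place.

22.1 m/s

Phase 1 (accelerating): v₀ = 0 m/s, a = 2.3 m/s².
v = v₀ + at = 0 + (2.3)(2) = 4.60 m/s
Δx = v₀t + ½at² = 0·2 + 0.5·2.3·2² = 4.60 m

Phase 2 (decelerating): v₀ = 4.60 m/s, a = -2.3 m/s².
v² = v₀² + 2aΔx = 4.60² + 2·-2.3·2 = 12.0 → v = 3.46 m/s
t = (v − v₀)/a = (3.46 − 4.60)/-2.3 = 0.496 s

Phase 3 (accelerating): v₀ = 3.46 m/s, a = 3.3 m/s².
v² = v₀² + 2aΔx = 3.46² + 2·3.3·72 = 487 → v = 22.1 m/s
t = (v − v₀)/a = (22.1 − 3.46)/3.3 = 5.64 s
Final speed = 22.1 m/s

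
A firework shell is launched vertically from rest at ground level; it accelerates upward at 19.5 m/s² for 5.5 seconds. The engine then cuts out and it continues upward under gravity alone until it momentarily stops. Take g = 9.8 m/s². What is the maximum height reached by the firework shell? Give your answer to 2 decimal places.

881.80 m

Phase 1 (powered ascent): v₀ = 0 m/s, a = 19.5 m/s².
v = v₀ + at = 0 + (19.5)(5.5) = 107 m/s
Δx = v₀t + ½at² = 0·5.5 + 0.5·19.5·5.5² = 295 m

Phase 2 (coasting upward): v₀ = 107 m/s, a = -9.8 m/s².
v = v₀ + at → t = (0 − 107) / -9.8 = 10.9 s
v² = v₀² + 2aΔx → Δx = (0² − 107²)/(2·-9.8) = 587 m
Maximum height = 295 + 587 = 882 m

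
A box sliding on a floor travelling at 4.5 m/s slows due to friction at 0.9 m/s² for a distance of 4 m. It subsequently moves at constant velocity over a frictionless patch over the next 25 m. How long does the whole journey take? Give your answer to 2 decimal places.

7.91 s

Phase 1 (decelerating): v₀ = 4.50 m/s, a = -0.9 m/s².
v² = v₀² + 2aΔx = 4.50² + 2·-0.9·4 = 13.1 → v = 3.61 m/s
t = (v − v₀)/a = (3.61 − 4.50)/-0.9 = 0.986 s

Phase 2 (constant speed): v₀ = 3.61 m/s, a = 0 m/s².
Constant speed: t = d/v = 25/3.61 = 6.92 s
Total time = 0.986 + 6.92 = 7.91 s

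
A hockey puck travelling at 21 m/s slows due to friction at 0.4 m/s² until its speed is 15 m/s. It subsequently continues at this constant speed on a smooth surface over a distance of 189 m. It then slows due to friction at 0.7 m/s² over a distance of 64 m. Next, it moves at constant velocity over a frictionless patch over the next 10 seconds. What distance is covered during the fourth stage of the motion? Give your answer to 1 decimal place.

Phase 1 (decelerating): v₀ = 21.0 m/s, a = -0.4 m/s².
v = v₀ + at → t = (15 − 21.0) / -0.4 = 15.0 s
v² = v₀² + 2aΔx → Δx = (15² − 21.0²)/(2·-0.4) = 270 m

Phase 2 (constant speed): v₀ = 15.0 m/s, a = 0 m/s².
Constant speed: t = d/v = 189/15.0 = 12.6 s

Phase 3 (decelerating): v₀ = 15.0 m/s, a = -0.7 m/s².
v² = v₀² + 2aΔx = 15.0² + 2·-0.7·64 = 135 → v = 11.6 m/s
t = (v − v₀)/a = (11.6 − 15.0)/-0.7 = 4.81 s

Phase 4 (constant speed): v₀ = 11.6 m/s, a = 0 m/s².
v = v₀ + at = 11.6 + (0)(10) = 11.6 m/s
Δx = v₀t + ½at² = 11.6·10 + 0.5·0·10² = 116 m
Distance in phase 4 = 116 m

116.4 m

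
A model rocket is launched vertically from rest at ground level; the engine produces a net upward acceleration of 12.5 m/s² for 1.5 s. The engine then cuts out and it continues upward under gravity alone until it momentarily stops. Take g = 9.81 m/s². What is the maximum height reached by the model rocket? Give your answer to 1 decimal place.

Phase 1 (powered ascent): v₀ = 0 m/s, a = 12.5 m/s².
v = v₀ + at = 0 + (12.5)(1.5) = 18.8 m/s
Δx = v₀t + ½at² = 0·1.5 + 0.5·12.5·1.5² = 14.1 m

Phase 2 (coasting upward): v₀ = 18.8 m/s, a = -9.81 m/s².
v = v₀ + at → t = (0 − 18.8) / -9.81 = 1.91 s
v² = v₀² + 2aΔx → Δx = (0² − 18.8²)/(2·-9.81) = 17.9 m
Maximum height = 14.1 + 17.9 = 32.0 m

32.0 m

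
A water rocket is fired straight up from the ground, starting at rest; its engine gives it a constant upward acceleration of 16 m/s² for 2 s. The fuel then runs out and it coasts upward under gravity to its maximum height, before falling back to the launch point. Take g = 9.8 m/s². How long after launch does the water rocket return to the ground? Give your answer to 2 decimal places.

Phase 1 (powered ascent): v₀ = 0 m/s, a = 16 m/s².
v = v₀ + at = 0 + (16)(2) = 32.0 m/s
Δx = v₀t + ½at² = 0·2 + 0.5·16·2² = 32.0 m

Phase 2 (coasting upward): v₀ = 32.0 m/s, a = -9.8 m/s².
v = v₀ + at → t = (0 − 32.0) / -9.8 = 3.27 s
v² = v₀² + 2aΔx → Δx = (0² − 32.0²)/(2·-9.8) = 52.2 m

Phase 3 (free fall): v₀ = 0 m/s, a = -9.8 m/s².
Falls 84.2 m from rest: t = √(2·84.2/9.8) = 4.15 s; v = g·t = 40.6 m/s.
Total time = 2.00 + 3.27 + 4.15 = 9.41 s

9.41 s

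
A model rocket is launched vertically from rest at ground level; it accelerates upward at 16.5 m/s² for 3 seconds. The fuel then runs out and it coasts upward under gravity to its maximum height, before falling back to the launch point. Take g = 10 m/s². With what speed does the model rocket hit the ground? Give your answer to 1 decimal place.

62.7 m/s

Phase 1 (powered ascent): v₀ = 0 m/s, a = 16.5 m/s².
v = v₀ + at = 0 + (16.5)(3) = 49.5 m/s
Δx = v₀t + ½at² = 0·3 + 0.5·16.5·3² = 74.2 m

Phase 2 (coasting upward): v₀ = 49.5 m/s, a = -10 m/s².
v = v₀ + at → t = (0 − 49.5) / -10 = 4.95 s
v² = v₀² + 2aΔx → Δx = (0² − 49.5²)/(2·-10) = 123 m

Phase 3 (free fall): v₀ = 0 m/s, a = -10 m/s².
Falls 197 m from rest: t = √(2·197/10) = 6.27 s; v = g·t = 62.7 m/s.
Impact speed = 62.7 m/s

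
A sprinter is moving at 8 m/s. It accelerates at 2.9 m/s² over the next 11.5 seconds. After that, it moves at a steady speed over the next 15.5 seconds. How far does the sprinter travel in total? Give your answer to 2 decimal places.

924.69 m

Phase 1 (accelerating): v₀ = 8.00 m/s, a = 2.9 m/s².
v = v₀ + at = 8.00 + (2.9)(11.5) = 41.4 m/s
Δx = v₀t + ½at² = 8.00·11.5 + 0.5·2.9·11.5² = 284 m

Phase 2 (constant speed): v₀ = 41.4 m/s, a = 0 m/s².
v = v₀ + at = 41.4 + (0)(15.5) = 41.4 m/s
Δx = v₀t + ½at² = 41.4·15.5 + 0.5·0·15.5² = 641 m
Total distance = 284 + 641 = 925 m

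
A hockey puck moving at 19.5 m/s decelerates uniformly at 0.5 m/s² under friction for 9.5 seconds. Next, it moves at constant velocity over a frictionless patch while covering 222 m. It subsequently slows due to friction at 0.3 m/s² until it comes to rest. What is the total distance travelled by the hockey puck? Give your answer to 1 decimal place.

Phase 1 (decelerating): v₀ = 19.5 m/s, a = -0.5 m/s².
v = v₀ + at = 19.5 + (-0.5)(9.5) = 14.8 m/s
Δx = v₀t + ½at² = 19.5·9.5 + 0.5·-0.5·9.5² = 163 m

Phase 2 (constant speed): v₀ = 14.8 m/s, a = 0 m/s².
Constant speed: t = d/v = 222/14.8 = 15.1 s

Phase 3 (decelerating): v₀ = 14.8 m/s, a = -0.3 m/s².
v = v₀ + at → t = (0 − 14.8) / -0.3 = 49.2 s
v² = v₀² + 2aΔx → Δx = (0² − 14.8²)/(2·-0.3) = 363 m
Total distance = 163 + 222 + 363 = 747 m

747.3 m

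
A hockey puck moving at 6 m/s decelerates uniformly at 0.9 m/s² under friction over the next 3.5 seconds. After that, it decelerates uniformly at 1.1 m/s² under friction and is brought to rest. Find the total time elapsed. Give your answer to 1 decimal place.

6.1 s

Phase 1 (decelerating): v₀ = 6.00 m/s, a = -0.9 m/s².
v = v₀ + at = 6.00 + (-0.9)(3.5) = 2.85 m/s
Δx = v₀t + ½at² = 6.00·3.5 + 0.5·-0.9·3.5² = 15.5 m

Phase 2 (decelerating): v₀ = 2.85 m/s, a = -1.1 m/s².
v = v₀ + at → t = (0 − 2.85) / -1.1 = 2.59 s
v² = v₀² + 2aΔx → Δx = (0² − 2.85²)/(2·-1.1) = 3.69 m
Total time = 3.50 + 2.59 = 6.09 s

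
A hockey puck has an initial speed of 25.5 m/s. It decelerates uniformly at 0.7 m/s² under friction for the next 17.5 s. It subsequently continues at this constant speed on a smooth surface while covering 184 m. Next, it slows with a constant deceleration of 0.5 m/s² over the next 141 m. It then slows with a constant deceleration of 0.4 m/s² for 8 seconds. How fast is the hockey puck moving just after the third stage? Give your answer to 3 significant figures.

Phase 1 (decelerating): v₀ = 25.5 m/s, a = -0.7 m/s².
v = v₀ + at = 25.5 + (-0.7)(17.5) = 13.2 m/s
Δx = v₀t + ½at² = 25.5·17.5 + 0.5·-0.7·17.5² = 339 m

Phase 2 (constant speed): v₀ = 13.2 m/s, a = 0 m/s².
Constant speed: t = d/v = 184/13.2 = 13.9 s

Phase 3 (decelerating): v₀ = 13.2 m/s, a = -0.5 m/s².
v² = v₀² + 2aΔx = 13.2² + 2·-0.5·141 = 34.6 → v = 5.88 m/s
t = (v − v₀)/a = (5.88 − 13.2)/-0.5 = 14.7 s
Speed at end of phase 3 = 5.88 m/s

5.88 m/s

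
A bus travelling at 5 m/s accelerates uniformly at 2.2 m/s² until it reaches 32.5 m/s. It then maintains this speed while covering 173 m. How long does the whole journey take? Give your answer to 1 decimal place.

17.8 s

Phase 1 (accelerating): v₀ = 5.00 m/s, a = 2.2 m/s².
v = v₀ + at → t = (32.5 − 5.00) / 2.2 = 12.5 s
v² = v₀² + 2aΔx → Δx = (32.5² − 5.00²)/(2·2.2) = 234 m

Phase 2 (constant speed): v₀ = 32.5 m/s, a = 0 m/s².
Constant speed: t = d/v = 173/32.5 = 5.32 s
Total time = 12.5 + 5.32 = 17.8 s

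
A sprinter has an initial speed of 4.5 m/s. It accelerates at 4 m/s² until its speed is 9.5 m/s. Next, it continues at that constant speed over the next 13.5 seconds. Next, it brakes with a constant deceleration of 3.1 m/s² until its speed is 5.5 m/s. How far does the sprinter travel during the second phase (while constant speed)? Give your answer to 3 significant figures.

Phase 1 (accelerating): v₀ = 4.50 m/s, a = 4 m/s².
v = v₀ + at → t = (9.5 − 4.50) / 4 = 1.25 s
v² = v₀² + 2aΔx → Δx = (9.5² − 4.50²)/(2·4) = 8.75 m

Phase 2 (constant speed): v₀ = 9.50 m/s, a = 0 m/s².
v = v₀ + at = 9.50 + (0)(13.5) = 9.50 m/s
Δx = v₀t + ½at² = 9.50·13.5 + 0.5·0·13.5² = 128 m
Distance in phase 2 = 128 m

128 m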